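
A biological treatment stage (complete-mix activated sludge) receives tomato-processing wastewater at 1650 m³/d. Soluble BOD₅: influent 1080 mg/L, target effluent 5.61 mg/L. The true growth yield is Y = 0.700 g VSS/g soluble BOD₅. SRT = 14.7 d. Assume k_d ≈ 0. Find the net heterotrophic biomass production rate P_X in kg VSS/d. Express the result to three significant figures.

With endogenous decay neglected, the observed yield equals the true yield: Y_obs = Y = 0.700 g VSS/g soluble BOD₅.
ΔS = 1080 − 5.61 = 1074 mg/L, so the substrate removal rate is 1650 × 1074/1000 = 1773 kg soluble BOD₅/d.
Biomass produced: P_X = Y_obs·Q·ΔS = 0.7000 × 1773 ≈ 1241 kg VSS/d.

P_X ≈ 1240 kg VSS/d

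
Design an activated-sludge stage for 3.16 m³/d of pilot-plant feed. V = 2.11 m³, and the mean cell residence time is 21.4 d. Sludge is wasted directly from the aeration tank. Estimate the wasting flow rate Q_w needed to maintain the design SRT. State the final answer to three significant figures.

Wasting from the aeration tank: Q_w = V / θ_c = 2.110 / 21.4 = 0.09860 m³/d.

Q_w ≈ 0.0986 m³/d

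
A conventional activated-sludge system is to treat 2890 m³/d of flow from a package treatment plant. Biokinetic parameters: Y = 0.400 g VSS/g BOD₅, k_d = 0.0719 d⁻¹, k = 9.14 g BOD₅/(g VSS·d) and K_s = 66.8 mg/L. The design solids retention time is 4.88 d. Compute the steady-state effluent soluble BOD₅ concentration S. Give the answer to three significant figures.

Effluent substrate depends only on kinetics and SRT: S = K_s(1 + k_d θ_c) / [θ_c(Yk − k_d) − 1] = 66.8 × (1 + 0.0719 × 4.88) / [4.88 × (0.400 × 9.14 − 0.0719) − 1] = 90.24 / 16.49 = 5.472 mg/L.

S ≈ 5.47 mg/L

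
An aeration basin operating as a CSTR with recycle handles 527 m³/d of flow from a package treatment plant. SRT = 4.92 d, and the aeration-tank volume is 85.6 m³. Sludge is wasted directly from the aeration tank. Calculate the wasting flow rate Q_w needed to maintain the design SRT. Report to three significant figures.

Wasting from the aeration tank: Q_w = V / θ_c = 85.60 / 4.92 = 17.40 m³/d.

Q_w ≈ 17.4 m³/d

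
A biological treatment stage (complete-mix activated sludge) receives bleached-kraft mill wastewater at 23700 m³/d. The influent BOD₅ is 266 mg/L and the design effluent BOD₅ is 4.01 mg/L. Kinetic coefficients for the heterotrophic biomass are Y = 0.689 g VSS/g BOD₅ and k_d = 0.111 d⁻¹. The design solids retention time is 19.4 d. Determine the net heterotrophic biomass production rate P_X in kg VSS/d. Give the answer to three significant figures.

The observed yield is Y_obs = Y/(1 + k_d·θ_c) = 0.689 / (1 + 0.111 × 19.4) = 0.689 / 3.153 = 0.2185 g VSS per g BOD₅ removed.
Substrate removed = Q·(S₀ − S) = 23700 m³/d × (266 − 4.01) g/m³ = 6.21×10^6 g/d = 6209 kg/d.
Net biomass production P_X = Y_obs × Q·(S₀ − S) = 0.2185 × 6209 = 1357 kg VSS/d.

P_X ≈ 1360 kg VSS/d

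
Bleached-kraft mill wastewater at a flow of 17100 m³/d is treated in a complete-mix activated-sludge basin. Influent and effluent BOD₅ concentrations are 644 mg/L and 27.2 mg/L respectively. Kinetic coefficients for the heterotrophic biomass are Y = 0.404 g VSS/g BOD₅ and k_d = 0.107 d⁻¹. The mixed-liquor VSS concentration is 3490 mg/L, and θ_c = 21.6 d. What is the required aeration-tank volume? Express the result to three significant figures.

From the SRT design equation V = Y Q (S₀−S) θ_c / [X (1 + k_d θ_c)] = 0.404 × 17100 × (644 − 27.2) × 21.6 / [3490 × (1 + 0.107 × 21.6)] = 9.2×10^7 / 11556 = 7965 m³.

V ≈ 7960 m³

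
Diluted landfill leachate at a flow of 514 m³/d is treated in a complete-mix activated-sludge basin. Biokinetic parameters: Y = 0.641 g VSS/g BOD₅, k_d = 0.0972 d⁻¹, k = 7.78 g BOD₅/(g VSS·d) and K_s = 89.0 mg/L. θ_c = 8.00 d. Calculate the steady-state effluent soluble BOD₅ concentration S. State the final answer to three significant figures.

Effluent substrate depends only on kinetics and SRT: S = K_s(1 + k_d θ_c) / [θ_c(Yk − k_d) − 1] = 89.0 × (1 + 0.0972 × 8.00) / [8.00 × (0.641 × 7.78 − 0.0972) − 1] = 158.2 / 38.12 = 4.150 mg/L.

S ≈ 4.15 mg/L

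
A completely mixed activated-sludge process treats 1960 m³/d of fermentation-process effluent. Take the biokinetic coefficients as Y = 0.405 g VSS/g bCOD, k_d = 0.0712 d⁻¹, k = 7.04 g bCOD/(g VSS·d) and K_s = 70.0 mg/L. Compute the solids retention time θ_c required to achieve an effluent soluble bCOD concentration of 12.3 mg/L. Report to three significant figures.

θ_c ≈ 2.82 d

From 1/θ_c = Y·k·S/(K_s + S) − k_d: Y·k·S/(K_s+S) = 0.405 × 7.04 × 12.3 / (70.0 + 12.3) = 0.4261 d⁻¹.
1/θ_c = 0.4261 − 0.0712 = 0.3549 d⁻¹, so θ_c = 2.818 d.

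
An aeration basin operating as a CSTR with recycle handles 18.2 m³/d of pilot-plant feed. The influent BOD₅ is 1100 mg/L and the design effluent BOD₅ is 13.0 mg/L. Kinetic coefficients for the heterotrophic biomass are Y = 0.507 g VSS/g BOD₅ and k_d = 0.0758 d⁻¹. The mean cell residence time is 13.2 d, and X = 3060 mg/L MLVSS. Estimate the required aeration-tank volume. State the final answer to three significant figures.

V ≈ 21.6 m³

From the SRT design equation V = Y Q (S₀−S) θ_c / [X (1 + k_d θ_c)] = 0.507 × 18.2 × (1100 − 13.0) × 13.2 / [3060 × (1 + 0.0758 × 13.2)] = 1.32×10^5 / 6122 = 21.63 m³.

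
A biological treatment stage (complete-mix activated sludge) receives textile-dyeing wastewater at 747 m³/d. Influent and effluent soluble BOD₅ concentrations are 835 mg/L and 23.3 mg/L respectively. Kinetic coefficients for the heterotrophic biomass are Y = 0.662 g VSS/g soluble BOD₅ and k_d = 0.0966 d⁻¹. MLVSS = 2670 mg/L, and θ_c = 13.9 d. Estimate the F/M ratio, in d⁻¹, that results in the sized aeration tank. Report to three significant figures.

F/M ≈ 0.262 d⁻¹

From the SRT design equation V = Y Q (S₀−S) θ_c / [X (1 + k_d θ_c)] = 0.662 × 747 × (835 − 23.3) × 13.9 / [2670 × (1 + 0.0966 × 13.9)] = 5.58×10^6 / 6255 = 892.0 m³.
Food-to-microorganism ratio F/M = Q S₀ / (V X) = 747 × 835 / (892.0 × 2670) = 0.2619 d⁻¹.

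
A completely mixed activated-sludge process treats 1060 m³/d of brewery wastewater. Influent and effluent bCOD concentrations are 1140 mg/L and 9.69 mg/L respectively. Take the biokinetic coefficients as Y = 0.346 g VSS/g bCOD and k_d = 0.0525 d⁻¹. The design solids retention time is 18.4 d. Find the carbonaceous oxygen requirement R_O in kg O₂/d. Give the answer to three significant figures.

R_O ≈ 899 kg O₂/d

Y_obs = Y / (1 + k_d θ_c) = 0.346 / (1 + 0.0525 × 18.4) = 0.346 / 1.966 = 0.1760.
Mass of bCOD removed per day: Q(S₀ − S) = 1060 × 1130 g/m³ = 1198 kg/d.
P_X = Y_obs·Q·(S₀ − S) = 0.1760 × 1198 = 210.9 kg VSS/d.
R_O = Q·ΔS − 1.42 P_X = 1198 − 299.4 = 898.7 kg O₂/d.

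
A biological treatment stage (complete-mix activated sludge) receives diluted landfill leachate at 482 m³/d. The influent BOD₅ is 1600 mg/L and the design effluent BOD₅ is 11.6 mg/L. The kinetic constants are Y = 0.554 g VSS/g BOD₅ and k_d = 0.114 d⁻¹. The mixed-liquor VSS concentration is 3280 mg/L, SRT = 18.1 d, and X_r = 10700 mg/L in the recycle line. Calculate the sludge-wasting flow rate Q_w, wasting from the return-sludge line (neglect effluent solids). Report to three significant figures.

Q_w ≈ 12.9 m³/d

From the SRT design equation V = Y Q (S₀−S) θ_c / [X (1 + k_d θ_c)] = 0.554 × 482 × (1600 − 11.6) × 18.1 / [3280 × (1 + 0.114 × 18.1)] = 7.68×10^6 / 10048 = 764.0 m³.
Wasting from the return line (neglecting effluent solids): Q_w = V·X / (θ_c·X_r) = 764.0 × 3280 / (18.1 × 10700) = 12.94 m³/d.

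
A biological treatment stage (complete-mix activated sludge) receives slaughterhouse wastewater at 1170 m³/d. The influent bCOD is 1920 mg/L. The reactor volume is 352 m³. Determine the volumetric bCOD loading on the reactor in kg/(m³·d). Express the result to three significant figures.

Applied bCOD load per unit volume = Q·S₀/V = (1170 × 1920/1000)/352.0 = 6.382 kg bCOD·m⁻³·d⁻¹.

L_v ≈ 6.38 kg bCOD/(m³·d)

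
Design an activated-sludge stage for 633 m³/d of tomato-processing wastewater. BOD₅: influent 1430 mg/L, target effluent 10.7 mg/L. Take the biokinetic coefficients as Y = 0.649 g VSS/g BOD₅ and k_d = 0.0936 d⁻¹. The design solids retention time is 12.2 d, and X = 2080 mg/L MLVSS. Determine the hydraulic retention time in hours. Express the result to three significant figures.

From the SRT design equation V = Y Q (S₀−S) θ_c / [X (1 + k_d θ_c)] = 0.649 × 633 × (1430 − 10.7) × 12.2 / [2080 × (1 + 0.0936 × 12.2)] = 7.11×10^6 / 4455 = 1597 m³.
Hydraulic retention time τ = V/Q = 1597 / 633 = 2.522 d = 60.54 h.

τ ≈ 60.5 h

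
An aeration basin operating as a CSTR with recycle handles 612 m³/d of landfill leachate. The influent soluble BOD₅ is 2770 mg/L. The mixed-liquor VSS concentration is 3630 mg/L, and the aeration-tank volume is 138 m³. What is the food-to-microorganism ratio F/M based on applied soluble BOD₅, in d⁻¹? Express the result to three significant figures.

F/M ≈ 3.38 d⁻¹

F/M = applied load / biomass = Q·S₀/(V·X) = 612 × 2770 / (138.0 × 3630) = 3.384 d⁻¹.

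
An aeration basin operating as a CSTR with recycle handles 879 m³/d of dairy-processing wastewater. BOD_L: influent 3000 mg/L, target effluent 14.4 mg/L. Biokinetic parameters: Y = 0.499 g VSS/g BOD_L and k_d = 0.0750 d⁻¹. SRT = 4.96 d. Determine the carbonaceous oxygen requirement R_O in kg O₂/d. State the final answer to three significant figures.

Correct the yield for decay: Y_obs = Y/(1 + k_d θ_c) = 0.499 / (1 + 0.0750 × 4.96) = 0.499 / 1.372 = 0.3637.
ΔS = 3000 − 14.4 = 2986 mg/L, so the substrate removal rate is 879 × 2986/1000 = 2624 kg BOD_L/d.
Biomass synthesised: P_X = Y_obs × 2624 = 954.5 kg VSS/d.
Carbonaceous O₂ demand = substrate oxidised − cell-mass equivalent = 2624 − 1.42 × 954.5 = 1269 kg O₂/d.

R_O ≈ 1270 kg O₂/d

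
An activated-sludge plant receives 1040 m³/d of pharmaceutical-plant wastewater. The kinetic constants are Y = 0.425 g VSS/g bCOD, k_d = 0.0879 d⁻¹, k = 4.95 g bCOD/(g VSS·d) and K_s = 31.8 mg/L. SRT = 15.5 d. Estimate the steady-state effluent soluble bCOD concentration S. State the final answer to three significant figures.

S ≈ 2.48 mg/L

For a completely mixed reactor with recycle the Lawrence–McCarty relation gives S = K_s·(1 + k_d·θ_c) / [θ_c·(Y·k − k_d) − 1] = 31.8 × (1 + 0.0879 × 15.5) / [15.5 × (0.425 × 4.95 − 0.0879) − 1] = 75.13 / 30.25 = 2.484 mg/L.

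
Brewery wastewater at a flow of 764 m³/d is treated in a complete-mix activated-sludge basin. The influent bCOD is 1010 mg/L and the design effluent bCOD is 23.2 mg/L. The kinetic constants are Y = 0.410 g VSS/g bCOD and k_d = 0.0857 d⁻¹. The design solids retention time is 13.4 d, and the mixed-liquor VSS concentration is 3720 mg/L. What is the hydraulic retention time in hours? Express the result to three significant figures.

τ ≈ 16.3 h

Steady-state biomass mass balance: V·X·(1 + k_d·θ_c) = Y·Q·(S₀ − S)·θ_c, so V = 0.410 × 764 × (1010 − 23.2) × 13.4 / [3720 × (1 + 0.0857 × 13.4)] = 4.14×10^6 / 7992 = 518.3 m³.
Hydraulic retention time τ = V/Q = 518.3 / 764 = 0.6784 d = 16.28 h.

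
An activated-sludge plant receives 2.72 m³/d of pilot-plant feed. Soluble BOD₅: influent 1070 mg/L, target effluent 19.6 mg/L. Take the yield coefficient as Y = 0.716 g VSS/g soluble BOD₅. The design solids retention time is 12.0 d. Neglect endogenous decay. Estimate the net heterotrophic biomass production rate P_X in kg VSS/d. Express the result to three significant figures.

Since k_d ≈ 0, Y_obs = Y = 0.716 g VSS/g soluble BOD₅.
Substrate removed = Q·(S₀ − S) = 2.72 m³/d × (1070 − 19.6) g/m³ = 2.86×10^3 g/d = 2.857 kg/d.
Net biomass production P_X = Y_obs × Q·(S₀ − S) = 0.7160 × 2.857 = 2.046 kg VSS/d.

P_X ≈ 2.05 kg VSS/d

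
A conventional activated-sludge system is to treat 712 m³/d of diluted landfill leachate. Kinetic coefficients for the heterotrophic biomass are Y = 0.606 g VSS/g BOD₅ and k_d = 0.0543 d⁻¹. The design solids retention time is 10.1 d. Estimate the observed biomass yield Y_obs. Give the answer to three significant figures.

Y_obs ≈ 0.391 g VSS/g BOD₅

Y_obs = Y / (1 + k_d θ_c) = 0.606 / (1 + 0.0543 × 10.1) = 0.606 / 1.548 = 0.3914.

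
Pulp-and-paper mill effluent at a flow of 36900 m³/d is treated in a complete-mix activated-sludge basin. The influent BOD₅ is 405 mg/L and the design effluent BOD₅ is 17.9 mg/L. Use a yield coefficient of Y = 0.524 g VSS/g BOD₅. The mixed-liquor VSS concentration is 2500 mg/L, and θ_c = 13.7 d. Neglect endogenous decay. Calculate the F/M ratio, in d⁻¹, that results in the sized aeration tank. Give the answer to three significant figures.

F/M ≈ 0.146 d⁻¹

V·X = Y·Q·ΔS·θ_c gives V = 0.524 × 36900 × (405 − 17.9) × 13.7 / 2500 = 41017 m³.
Food-to-microorganism ratio F/M = Q S₀ / (V X) = 36900 × 405 / (41017 × 2500) = 0.1457 d⁻¹.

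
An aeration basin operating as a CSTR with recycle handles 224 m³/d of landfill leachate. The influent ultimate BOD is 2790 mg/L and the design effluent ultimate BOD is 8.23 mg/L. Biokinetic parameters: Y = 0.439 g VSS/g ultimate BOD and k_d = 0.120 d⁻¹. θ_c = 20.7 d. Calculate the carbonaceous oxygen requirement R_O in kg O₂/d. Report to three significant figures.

The observed yield is Y_obs = Y/(1 + k_d·θ_c) = 0.439 / (1 + 0.120 × 20.7) = 0.439 / 3.484 = 0.1260 g VSS per g ultimate BOD removed.
Substrate removed = Q·(S₀ − S) = 224 m³/d × (2790 − 8.23) g/m³ = 6.23×10^5 g/d = 623.1 kg/d.
P_X = Y_obs·Q·(S₀ − S) = 0.1260 × 623.1 = 78.52 kg VSS/d.
Carbonaceous O₂ demand = substrate oxidised − cell-mass equivalent = 623.1 − 1.42 × 78.52 = 511.6 kg O₂/d.

R_O ≈ 512 kg O₂/d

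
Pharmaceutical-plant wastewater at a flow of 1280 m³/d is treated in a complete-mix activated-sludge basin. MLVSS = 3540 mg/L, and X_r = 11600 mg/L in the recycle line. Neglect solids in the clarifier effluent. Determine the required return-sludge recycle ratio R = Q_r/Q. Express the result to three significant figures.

R ≈ 0.439

Mass balance around the secondary clarifier (neglecting effluent solids): R = X / (X_r − X) = 3540 / (11600 − 3540) = 0.4392.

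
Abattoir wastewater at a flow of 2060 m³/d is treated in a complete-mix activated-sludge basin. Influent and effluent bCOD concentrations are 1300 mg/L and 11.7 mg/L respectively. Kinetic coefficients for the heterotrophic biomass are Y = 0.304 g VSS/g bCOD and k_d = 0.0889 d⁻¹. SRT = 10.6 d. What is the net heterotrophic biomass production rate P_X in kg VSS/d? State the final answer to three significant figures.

P_X ≈ 415 kg VSS/d

Correct the yield for decay: Y_obs = Y/(1 + k_d θ_c) = 0.304 / (1 + 0.0889 × 10.6) = 0.304 / 1.942 = 0.1565.
Substrate removed = Q·(S₀ − S) = 2060 m³/d × (1300 − 11.7) g/m³ = 2.65×10^6 g/d = 2654 kg/d.
P_X = Y_obs · Q(S₀ − S) = 0.1565 × 2654 = 415.4 kg VSS/d.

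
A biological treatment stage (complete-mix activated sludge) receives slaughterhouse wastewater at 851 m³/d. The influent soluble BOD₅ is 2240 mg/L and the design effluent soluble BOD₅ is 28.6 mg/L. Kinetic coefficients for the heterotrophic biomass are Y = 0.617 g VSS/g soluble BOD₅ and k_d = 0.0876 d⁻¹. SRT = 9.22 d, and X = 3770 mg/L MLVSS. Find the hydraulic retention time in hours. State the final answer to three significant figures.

τ ≈ 44.3 h

From the SRT design equation V = Y Q (S₀−S) θ_c / [X (1 + k_d θ_c)] = 0.617 × 851 × (2240 − 28.6) × 9.22 / [3770 × (1 + 0.0876 × 9.22)] = 1.07×10^7 / 6815 = 1571 m³.
HRT = V/Q = 1571 m³ / 851 m³·d⁻¹ = 1.846 d × 24 = 44.30 h.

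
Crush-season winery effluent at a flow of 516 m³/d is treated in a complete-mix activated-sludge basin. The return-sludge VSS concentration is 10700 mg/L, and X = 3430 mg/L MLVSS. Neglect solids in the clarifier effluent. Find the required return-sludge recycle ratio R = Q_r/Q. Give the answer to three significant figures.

R ≈ 0.472

Mass balance around the secondary clarifier (neglecting effluent solids): R = X / (X_r − X) = 3430 / (10700 − 3430) = 0.4718.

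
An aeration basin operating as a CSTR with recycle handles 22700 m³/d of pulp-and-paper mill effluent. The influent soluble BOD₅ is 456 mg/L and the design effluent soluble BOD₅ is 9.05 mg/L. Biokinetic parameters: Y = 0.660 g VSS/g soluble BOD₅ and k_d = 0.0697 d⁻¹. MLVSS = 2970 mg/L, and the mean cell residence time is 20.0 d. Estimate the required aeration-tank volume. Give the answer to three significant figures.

V ≈ 18800 m³

Steady-state biomass mass balance: V·X·(1 + k_d·θ_c) = Y·Q·(S₀ − S)·θ_c, so V = 0.660 × 22700 × (456 − 9.05) × 20.0 / [2970 × (1 + 0.0697 × 20.0)] = 1.34×10^8 / 7110 = 18836 m³.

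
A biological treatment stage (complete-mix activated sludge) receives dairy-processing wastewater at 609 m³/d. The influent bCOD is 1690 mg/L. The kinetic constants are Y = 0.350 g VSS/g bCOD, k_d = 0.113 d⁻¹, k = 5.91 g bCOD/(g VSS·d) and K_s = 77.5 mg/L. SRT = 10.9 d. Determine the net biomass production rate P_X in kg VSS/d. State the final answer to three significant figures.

Effluent substrate depends only on kinetics and SRT: S = K_s(1 + k_d θ_c) / [θ_c(Yk − k_d) − 1] = 77.5 × (1 + 0.113 × 10.9) / [10.9 × (0.350 × 5.91 − 0.113) − 1] = 173.0 / 20.31 = 8.514 mg/L.
Observed yield with endogenous decay: Y_obs = Y / (1 + k_d·θ_c) = 0.350 / (1 + 0.113 × 10.9) = 0.350 / 2.232 = 0.1568 g VSS/g bCOD.
Mass of bCOD removed per day: Q(S₀ − S) = 609 × 1681 g/m³ = 1024 kg/d.
So the net sludge growth is P_X = 0.1568 × 1024 = 160.6 kg VSS/d.

P_X ≈ 161 kg VSS/d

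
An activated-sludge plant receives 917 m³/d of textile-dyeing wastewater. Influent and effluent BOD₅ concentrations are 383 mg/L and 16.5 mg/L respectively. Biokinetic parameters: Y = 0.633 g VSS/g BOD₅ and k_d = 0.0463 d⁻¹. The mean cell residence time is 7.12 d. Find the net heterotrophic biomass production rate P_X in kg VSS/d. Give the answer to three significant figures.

Y_obs = Y / (1 + k_d θ_c) = 0.633 / (1 + 0.0463 × 7.12) = 0.633 / 1.330 = 0.4761.
Q·(S₀ − S) = 917 × (383 − 16.5) × 10⁻³ = 336.1 kg/d removed.
Net biomass production P_X = Y_obs × Q·(S₀ − S) = 0.4761 × 336.1 = 160.0 kg VSS/d.

P_X ≈ 160 kg VSS/d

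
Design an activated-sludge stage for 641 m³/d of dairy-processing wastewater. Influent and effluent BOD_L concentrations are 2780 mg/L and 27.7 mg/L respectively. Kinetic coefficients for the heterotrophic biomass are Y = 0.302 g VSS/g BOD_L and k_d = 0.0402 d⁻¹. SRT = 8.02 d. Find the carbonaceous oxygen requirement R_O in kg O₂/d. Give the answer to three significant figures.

Y_obs = Y / (1 + k_d θ_c) = 0.302 / (1 + 0.0402 × 8.02) = 0.302 / 1.322 = 0.2284.
Mass of BOD_L removed per day: Q(S₀ − S) = 641 × 2752 g/m³ = 1764 kg/d.
P_X = Y_obs·Q·(S₀ − S) = 0.2284 × 1764 = 402.9 kg VSS/d.
R_O = Q·(S₀ − S) − 1.42·P_X = 1764 − 1.42 × 402.9 = 1192 kg O₂/d.

R_O ≈ 1190 kg O₂/d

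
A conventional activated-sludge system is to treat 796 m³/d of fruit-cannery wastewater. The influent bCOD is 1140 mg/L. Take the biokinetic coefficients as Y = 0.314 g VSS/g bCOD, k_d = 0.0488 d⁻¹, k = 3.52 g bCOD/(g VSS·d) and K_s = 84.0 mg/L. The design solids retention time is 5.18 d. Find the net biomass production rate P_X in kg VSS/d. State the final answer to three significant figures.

P_X ≈ 223 kg VSS/d

Effluent substrate depends only on kinetics and SRT: S = K_s(1 + k_d θ_c) / [θ_c(Yk − k_d) − 1] = 84.0 × (1 + 0.0488 × 5.18) / [5.18 × (0.314 × 3.52 − 0.0488) − 1] = 105.2 / 4.473 = 23.53 mg/L.
Y_obs = Y / (1 + k_d θ_c) = 0.314 / (1 + 0.0488 × 5.18) = 0.314 / 1.253 = 0.2506.
ΔS = 1140 − 23.5 = 1116 mg/L, so the substrate removal rate is 796 × 1116/1000 = 888.7 kg bCOD/d.
Net biomass production P_X = Y_obs × Q·(S₀ − S) = 0.2506 × 888.7 = 222.8 kg VSS/d.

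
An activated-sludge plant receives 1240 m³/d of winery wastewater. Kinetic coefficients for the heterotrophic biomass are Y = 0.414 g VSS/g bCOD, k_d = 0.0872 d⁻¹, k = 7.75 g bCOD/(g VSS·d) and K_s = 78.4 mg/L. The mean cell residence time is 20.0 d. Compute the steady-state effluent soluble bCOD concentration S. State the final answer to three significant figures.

S ≈ 3.50 mg/L

Effluent substrate depends only on kinetics and SRT: S = K_s(1 + k_d θ_c) / [θ_c(Yk − k_d) − 1] = 78.4 × (1 + 0.0872 × 20.0) / [20.0 × (0.414 × 7.75 − 0.0872) − 1] = 215.1 / 61.43 = 3.502 mg/L.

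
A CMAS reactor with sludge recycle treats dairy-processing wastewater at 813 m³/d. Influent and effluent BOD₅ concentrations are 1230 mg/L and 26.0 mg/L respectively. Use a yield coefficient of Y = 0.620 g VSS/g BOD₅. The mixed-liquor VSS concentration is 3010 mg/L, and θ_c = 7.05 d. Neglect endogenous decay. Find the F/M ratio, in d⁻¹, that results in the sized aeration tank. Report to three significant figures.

F/M ≈ 0.234 d⁻¹

With k_d = 0 the design equation reduces to V = Y Q (S₀−S) θ_c / X = 0.620 × 813 × (1230 − 26.0) × 7.05 / 3010 = 1421 m³.
Food-to-microorganism ratio F/M = Q S₀ / (V X) = 813 × 1230 / (1421 × 3010) = 0.2337 d⁻¹.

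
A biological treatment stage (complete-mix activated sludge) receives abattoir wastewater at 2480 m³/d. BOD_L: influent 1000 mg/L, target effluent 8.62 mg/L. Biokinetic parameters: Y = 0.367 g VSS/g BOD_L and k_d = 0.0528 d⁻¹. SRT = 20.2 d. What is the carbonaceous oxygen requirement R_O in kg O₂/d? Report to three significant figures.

R_O ≈ 1840 kg O₂/d

Correct the yield for decay: Y_obs = Y/(1 + k_d θ_c) = 0.367 / (1 + 0.0528 × 20.2) = 0.367 / 2.067 = 0.1776.
Q·(S₀ − S) = 2480 × (1000 − 8.62) × 10⁻³ = 2459 kg/d removed.
Biomass synthesised: P_X = Y_obs × 2459 = 436.6 kg VSS/d.
R_O = Q·(S₀ − S) − 1.42·P_X = 2459 − 1.42 × 436.6 = 1839 kg O₂/d.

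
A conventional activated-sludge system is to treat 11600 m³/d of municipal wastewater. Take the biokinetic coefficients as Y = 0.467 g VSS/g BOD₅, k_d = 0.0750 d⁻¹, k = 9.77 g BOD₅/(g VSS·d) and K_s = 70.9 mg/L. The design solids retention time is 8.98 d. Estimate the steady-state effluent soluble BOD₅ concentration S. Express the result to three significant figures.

Effluent substrate depends only on kinetics and SRT: S = K_s(1 + k_d θ_c) / [θ_c(Yk − k_d) − 1] = 70.9 × (1 + 0.0750 × 8.98) / [8.98 × (0.467 × 9.77 − 0.0750) − 1] = 118.7 / 39.30 = 3.019 mg/L.

S ≈ 3.02 mg/L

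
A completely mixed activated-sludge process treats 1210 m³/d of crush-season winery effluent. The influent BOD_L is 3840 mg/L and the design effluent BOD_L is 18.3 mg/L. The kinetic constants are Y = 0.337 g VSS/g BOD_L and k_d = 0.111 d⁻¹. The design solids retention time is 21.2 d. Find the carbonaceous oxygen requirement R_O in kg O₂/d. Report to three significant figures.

Correct the yield for decay: Y_obs = Y/(1 + k_d θ_c) = 0.337 / (1 + 0.111 × 21.2) = 0.337 / 3.353 = 0.1005.
Mass of BOD_L removed per day: Q(S₀ − S) = 1210 × 3822 g/m³ = 4624 kg/d.
Biomass synthesised: P_X = Y_obs × 4624 = 464.7 kg VSS/d.
R_O = Q·(S₀ − S) − 1.42·P_X = 4624 − 1.42 × 464.7 = 3964 kg O₂/d.

R_O ≈ 3960 kg O₂/d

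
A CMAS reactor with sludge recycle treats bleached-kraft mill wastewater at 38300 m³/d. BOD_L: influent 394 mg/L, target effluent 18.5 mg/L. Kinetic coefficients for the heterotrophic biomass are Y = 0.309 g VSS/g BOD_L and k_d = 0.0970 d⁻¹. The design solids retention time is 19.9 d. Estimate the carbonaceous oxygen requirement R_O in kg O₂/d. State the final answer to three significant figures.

R_O ≈ 12200 kg O₂/d

The observed yield is Y_obs = Y/(1 + k_d·θ_c) = 0.309 / (1 + 0.0970 × 19.9) = 0.309 / 2.930 = 0.1054 g VSS per g BOD_L removed.
Substrate removed = Q·(S₀ − S) = 38300 m³/d × (394 − 18.5) g/m³ = 1.44×10^7 g/d = 14382 kg/d.
P_X = Y_obs·Q·(S₀ − S) = 0.1054 × 14382 = 1517 kg VSS/d.
R_O = Q·ΔS − 1.42 P_X = 14382 − 2153 = 12228 kg O₂/d.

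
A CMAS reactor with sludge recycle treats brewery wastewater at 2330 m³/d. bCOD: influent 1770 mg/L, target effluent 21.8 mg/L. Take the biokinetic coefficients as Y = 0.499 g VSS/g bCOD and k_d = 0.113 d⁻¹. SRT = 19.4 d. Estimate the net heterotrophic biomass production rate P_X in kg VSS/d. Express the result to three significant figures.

P_X ≈ 637 kg VSS/d

The observed yield is Y_obs = Y/(1 + k_d·θ_c) = 0.499 / (1 + 0.113 × 19.4) = 0.499 / 3.192 = 0.1563 g VSS per g bCOD removed.
Q·(S₀ − S) = 2330 × (1770 − 21.8) × 10⁻³ = 4073 kg/d removed.
Biomass produced: P_X = Y_obs·Q·ΔS = 0.1563 × 4073 ≈ 636.7 kg VSS/d.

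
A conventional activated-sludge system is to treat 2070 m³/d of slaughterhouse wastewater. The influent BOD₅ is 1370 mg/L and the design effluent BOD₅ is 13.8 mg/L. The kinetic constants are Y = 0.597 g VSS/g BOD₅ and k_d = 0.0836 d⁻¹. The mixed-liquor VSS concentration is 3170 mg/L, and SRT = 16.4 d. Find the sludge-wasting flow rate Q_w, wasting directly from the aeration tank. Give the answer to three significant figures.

Q_w ≈ 223 m³/d

From the SRT design equation V = Y Q (S₀−S) θ_c / [X (1 + k_d θ_c)] = 0.597 × 2070 × (1370 − 13.8) × 16.4 / [3170 × (1 + 0.0836 × 16.4)] = 2.75×10^7 / 7516 = 3657 m³.
With mixed-liquor wasting, θ_c = V/Q_w, so Q_w = V/θ_c = 3657/16.4 = 223.0 m³/d.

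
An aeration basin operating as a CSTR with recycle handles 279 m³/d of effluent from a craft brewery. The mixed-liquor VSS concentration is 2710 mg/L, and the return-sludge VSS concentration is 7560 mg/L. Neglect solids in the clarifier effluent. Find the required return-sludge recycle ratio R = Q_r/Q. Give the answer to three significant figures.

Solids balance on the clarifier gives (1+R)X = R·X_r, so R = X/(X_r − X) = 2710 / (7560 − 2710) = 0.5588.

R ≈ 0.559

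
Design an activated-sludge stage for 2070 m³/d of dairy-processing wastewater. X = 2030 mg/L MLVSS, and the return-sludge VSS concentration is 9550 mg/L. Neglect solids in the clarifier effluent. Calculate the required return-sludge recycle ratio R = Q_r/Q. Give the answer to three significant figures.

R = Q_r/Q = X/(X_r − X) = 2030 / (9550 − 2030) = 0.2699.

R ≈ 0.270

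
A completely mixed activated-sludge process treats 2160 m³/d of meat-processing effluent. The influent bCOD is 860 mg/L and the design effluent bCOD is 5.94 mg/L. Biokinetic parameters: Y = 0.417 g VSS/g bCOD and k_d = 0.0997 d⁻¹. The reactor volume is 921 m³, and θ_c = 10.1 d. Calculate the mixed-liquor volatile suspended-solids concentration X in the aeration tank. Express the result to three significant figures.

X ≈ 4200 mg/L

From V·X·(1 + k_d·θ_c) = Y·Q·(S₀ − S)·θ_c: X = 0.417 × 2160 × (860 − 5.94) × 10.1 / [921 × (1 + 0.0997 × 10.1)] = 4203 mg/L.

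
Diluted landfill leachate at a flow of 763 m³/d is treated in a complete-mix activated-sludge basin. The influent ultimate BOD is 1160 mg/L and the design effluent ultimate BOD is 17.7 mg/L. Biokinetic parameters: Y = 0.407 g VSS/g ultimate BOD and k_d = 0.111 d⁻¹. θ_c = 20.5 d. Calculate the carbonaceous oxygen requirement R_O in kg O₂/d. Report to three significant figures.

Observed yield with endogenous decay: Y_obs = Y / (1 + k_d·θ_c) = 0.407 / (1 + 0.111 × 20.5) = 0.407 / 3.276 = 0.1243 g VSS/g ultimate BOD.
Q·(S₀ − S) = 763 × (1160 − 17.7) × 10⁻³ = 871.6 kg/d removed.
Net sludge production P_X = 0.1243 × 871.6 = 108.3 kg VSS/d.
Carbonaceous O₂ demand = substrate oxidised − cell-mass equivalent = 871.6 − 1.42 × 108.3 = 717.8 kg O₂/d.

R_O ≈ 718 kg O₂/d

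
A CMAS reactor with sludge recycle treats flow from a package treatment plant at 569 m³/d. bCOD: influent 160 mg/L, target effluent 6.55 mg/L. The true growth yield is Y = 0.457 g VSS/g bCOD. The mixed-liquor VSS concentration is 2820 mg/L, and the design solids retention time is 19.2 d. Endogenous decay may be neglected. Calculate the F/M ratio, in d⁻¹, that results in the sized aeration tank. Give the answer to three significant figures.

F/M ≈ 0.119 d⁻¹

Biomass mass balance (decay neglected): V·X = Y·Q·(S₀ − S)·θ_c, so V = 0.457 × 569 × (160 − 6.55) × 19.2 / 2820 = 271.7 m³.
F/M = applied load / biomass = Q·S₀/(V·X) = 569 × 160 / (271.7 × 2820) = 0.1188 d⁻¹.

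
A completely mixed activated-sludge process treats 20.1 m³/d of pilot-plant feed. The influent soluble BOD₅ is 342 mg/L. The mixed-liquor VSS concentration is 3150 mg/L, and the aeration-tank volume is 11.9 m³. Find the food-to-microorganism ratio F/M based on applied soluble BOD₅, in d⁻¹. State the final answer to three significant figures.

F/M = applied load / biomass = Q·S₀/(V·X) = 20.1 × 342 / (11.90 × 3150) = 0.1834 d⁻¹.

F/M ≈ 0.183 d⁻¹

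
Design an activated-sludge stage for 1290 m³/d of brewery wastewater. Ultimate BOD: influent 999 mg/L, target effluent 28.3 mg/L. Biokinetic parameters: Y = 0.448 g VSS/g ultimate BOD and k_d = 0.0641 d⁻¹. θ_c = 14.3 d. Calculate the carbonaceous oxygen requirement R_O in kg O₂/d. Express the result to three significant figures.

The observed yield is Y_obs = Y/(1 + k_d·θ_c) = 0.448 / (1 + 0.0641 × 14.3) = 0.448 / 1.917 = 0.2337 g VSS per g ultimate BOD removed.
Q·(S₀ − S) = 1290 × (999 − 28.3) × 10⁻³ = 1252 kg/d removed.
Net sludge production P_X = 0.2337 × 1252 = 292.7 kg VSS/d.
Carbonaceous O₂ demand = substrate oxidised − cell-mass equivalent = 1252 − 1.42 × 292.7 = 836.6 kg O₂/d.

R_O ≈ 837 kg O₂/d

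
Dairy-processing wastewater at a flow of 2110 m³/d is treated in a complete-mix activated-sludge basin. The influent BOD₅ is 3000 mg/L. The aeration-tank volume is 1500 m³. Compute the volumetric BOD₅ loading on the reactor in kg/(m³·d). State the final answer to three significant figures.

L_v = Q S₀ / V = 2110 × 3000 × 10⁻³ / 1500 = 4.220 kg/(m³·d).

L_v ≈ 4.22 kg BOD₅/(m³·d)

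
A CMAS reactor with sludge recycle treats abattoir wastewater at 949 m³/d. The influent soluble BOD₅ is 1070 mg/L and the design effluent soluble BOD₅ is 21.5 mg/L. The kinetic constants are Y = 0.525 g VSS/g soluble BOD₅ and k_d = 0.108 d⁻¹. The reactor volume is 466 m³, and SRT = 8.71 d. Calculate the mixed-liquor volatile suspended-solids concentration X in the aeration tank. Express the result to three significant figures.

X ≈ 5030 mg/L

Solving the biomass balance for X: X = Y Q (S₀−S) θ_c / [V (1+k_d θ_c)] = 0.525 × 949 × (1070 − 21.5) × 8.71 / [466 × (1 + 0.108 × 8.71)] = 5031 mg/L.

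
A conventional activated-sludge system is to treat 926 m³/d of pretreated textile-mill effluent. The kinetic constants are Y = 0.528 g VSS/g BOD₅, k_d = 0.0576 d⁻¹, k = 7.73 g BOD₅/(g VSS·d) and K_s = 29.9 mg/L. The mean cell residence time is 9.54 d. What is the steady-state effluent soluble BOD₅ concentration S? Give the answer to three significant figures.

For a completely mixed reactor with recycle the Lawrence–McCarty relation gives S = K_s·(1 + k_d·θ_c) / [θ_c·(Y·k − k_d) − 1] = 29.9 × (1 + 0.0576 × 9.54) / [9.54 × (0.528 × 7.73 − 0.0576) − 1] = 46.33 / 37.39 = 1.239 mg/L.

S ≈ 1.24 mg/L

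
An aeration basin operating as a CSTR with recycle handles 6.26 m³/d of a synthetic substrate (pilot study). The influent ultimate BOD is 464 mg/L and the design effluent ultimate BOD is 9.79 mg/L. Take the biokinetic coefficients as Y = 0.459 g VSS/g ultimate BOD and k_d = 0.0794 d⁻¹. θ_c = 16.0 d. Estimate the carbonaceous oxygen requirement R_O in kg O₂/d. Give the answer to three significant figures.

The observed yield is Y_obs = Y/(1 + k_d·θ_c) = 0.459 / (1 + 0.0794 × 16.0) = 0.459 / 2.270 = 0.2022 g VSS per g ultimate BOD removed.
Substrate removed = Q·(S₀ − S) = 6.26 m³/d × (464 − 9.79) g/m³ = 2.84×10^3 g/d = 2.843 kg/d.
Biomass synthesised: P_X = Y_obs × 2.843 = 0.5748 kg VSS/d.
Carbonaceous O₂ demand = substrate oxidised − cell-mass equivalent = 2.843 − 1.42 × 0.5748 = 2.027 kg O₂/d.

R_O ≈ 2.03 kg O₂/d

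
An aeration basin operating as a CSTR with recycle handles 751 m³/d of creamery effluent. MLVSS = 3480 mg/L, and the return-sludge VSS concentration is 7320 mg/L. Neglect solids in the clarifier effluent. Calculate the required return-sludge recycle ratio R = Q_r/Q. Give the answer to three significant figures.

R ≈ 0.906

Mass balance around the secondary clarifier (neglecting effluent solids): R = X / (X_r − X) = 3480 / (7320 − 3480) = 0.9062.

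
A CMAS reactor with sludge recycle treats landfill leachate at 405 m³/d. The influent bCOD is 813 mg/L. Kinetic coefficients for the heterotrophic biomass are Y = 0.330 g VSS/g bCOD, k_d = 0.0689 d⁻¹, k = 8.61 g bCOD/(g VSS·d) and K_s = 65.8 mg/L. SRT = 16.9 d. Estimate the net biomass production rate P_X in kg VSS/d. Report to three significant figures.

From the Monod/SRT balance for a CMAS, S = K_s·(1+k_d θ_c)/[θ_c·(Y k − k_d) − 1] = 65.8 × (1 + 0.0689 × 16.9) / [16.9 × (0.330 × 8.61 − 0.0689) − 1] = 142.4 / 45.85 = 3.106 mg/L.
Y_obs = Y / (1 + k_d θ_c) = 0.330 / (1 + 0.0689 × 16.9) = 0.330 / 2.164 = 0.1525.
Q·(S₀ − S) = 405 × (813 − 3.11) × 10⁻³ = 328.0 kg/d removed.
Net biomass production P_X = Y_obs × Q·(S₀ − S) = 0.1525 × 328.0 = 50.01 kg VSS/d.

P_X ≈ 50.0 kg VSS/d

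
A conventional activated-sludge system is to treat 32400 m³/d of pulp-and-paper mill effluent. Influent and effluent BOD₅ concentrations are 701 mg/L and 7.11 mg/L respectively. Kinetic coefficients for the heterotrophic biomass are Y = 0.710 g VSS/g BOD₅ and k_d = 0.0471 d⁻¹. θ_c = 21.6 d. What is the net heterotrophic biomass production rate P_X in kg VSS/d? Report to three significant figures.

The observed yield is Y_obs = Y/(1 + k_d·θ_c) = 0.710 / (1 + 0.0471 × 21.6) = 0.710 / 2.017 = 0.3519 g VSS per g BOD₅ removed.
Substrate removed = Q·(S₀ − S) = 32400 m³/d × (701 − 7.11) g/m³ = 2.25×10^7 g/d = 22482 kg/d.
Biomass produced: P_X = Y_obs·Q·ΔS = 0.3519 × 22482 ≈ 7912 kg VSS/d.

P_X ≈ 7910 kg VSS/d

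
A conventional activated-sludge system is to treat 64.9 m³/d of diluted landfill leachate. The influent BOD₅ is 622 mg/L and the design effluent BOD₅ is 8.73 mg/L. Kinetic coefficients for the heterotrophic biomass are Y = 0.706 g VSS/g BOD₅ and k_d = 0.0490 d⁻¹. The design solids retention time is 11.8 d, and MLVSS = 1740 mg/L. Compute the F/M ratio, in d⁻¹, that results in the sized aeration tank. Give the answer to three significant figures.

From the SRT design equation V = Y Q (S₀−S) θ_c / [X (1 + k_d θ_c)] = 0.706 × 64.9 × (622 − 8.73) × 11.8 / [1740 × (1 + 0.0490 × 11.8)] = 3.32×10^5 / 2746 = 120.7 m³.
Food-to-microorganism ratio F/M = Q S₀ / (V X) = 64.9 × 622 / (120.7 × 1740) = 0.1921 d⁻¹.

F/M ≈ 0.192 d⁻¹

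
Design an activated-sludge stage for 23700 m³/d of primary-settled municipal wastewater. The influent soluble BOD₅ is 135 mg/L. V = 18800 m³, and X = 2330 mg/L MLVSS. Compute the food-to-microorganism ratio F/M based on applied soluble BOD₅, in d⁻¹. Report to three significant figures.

F/M ≈ 0.0730 d⁻¹

F/M = Q·S₀ / (V·X) = 23700 × 135 / (18800 × 2330) = 0.07304 g soluble BOD₅·(g VSS·d)⁻¹.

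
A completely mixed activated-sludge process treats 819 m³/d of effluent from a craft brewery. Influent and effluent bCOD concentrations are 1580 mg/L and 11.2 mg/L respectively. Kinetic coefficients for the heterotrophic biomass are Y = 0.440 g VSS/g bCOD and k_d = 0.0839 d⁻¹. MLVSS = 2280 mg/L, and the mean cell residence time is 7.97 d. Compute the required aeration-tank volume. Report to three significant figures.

Rearranging the biomass balance for a CMAS with decay, V = Y·Q·ΔS·θ_c / [X·(1+k_d θ_c)] = 0.440 × 819 × (1580 − 11.2) × 7.97 / [2280 × (1 + 0.0839 × 7.97)] = 4.51×10^6 / 3805 = 1184 m³.

V ≈ 1180 m³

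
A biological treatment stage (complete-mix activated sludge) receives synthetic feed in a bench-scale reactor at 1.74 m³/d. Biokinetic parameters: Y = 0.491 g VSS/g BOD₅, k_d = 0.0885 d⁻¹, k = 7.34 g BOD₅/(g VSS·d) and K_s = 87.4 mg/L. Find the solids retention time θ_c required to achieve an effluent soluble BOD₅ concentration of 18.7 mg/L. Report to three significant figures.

θ_c ≈ 1.83 d

Specific growth rate at S = 18.7 mg/L: μ = YkS/(K_s+S) = 0.491·7.34·18.7/(87.4+18.7) = 0.6352 d⁻¹.
Then 1/θ_c = μ − k_d = 0.6352 − 0.0885 = 0.5467 d⁻¹, giving θ_c = 1.829 d.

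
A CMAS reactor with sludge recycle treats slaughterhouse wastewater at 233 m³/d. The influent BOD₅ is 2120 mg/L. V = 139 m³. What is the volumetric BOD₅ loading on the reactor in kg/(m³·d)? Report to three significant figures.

Applied BOD₅ load per unit volume = Q·S₀/V = (233 × 2120/1000)/139.0 = 3.554 kg BOD₅·m⁻³·d⁻¹.

L_v ≈ 3.55 kg BOD₅/(m³·d)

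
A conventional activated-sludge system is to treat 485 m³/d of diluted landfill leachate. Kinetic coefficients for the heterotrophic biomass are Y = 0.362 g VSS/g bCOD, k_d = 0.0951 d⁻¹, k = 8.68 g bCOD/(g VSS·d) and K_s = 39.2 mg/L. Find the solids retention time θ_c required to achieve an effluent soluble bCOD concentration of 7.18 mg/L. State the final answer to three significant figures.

Specific growth rate at S = 7.18 mg/L: μ = YkS/(K_s+S) = 0.362·8.68·7.18/(39.2+7.18) = 0.4864 d⁻¹.
θ_c = 1/(μ − k_d) = 1/(0.4864 − 0.0951) = 1/0.3913 = 2.555 d.

θ_c ≈ 2.56 d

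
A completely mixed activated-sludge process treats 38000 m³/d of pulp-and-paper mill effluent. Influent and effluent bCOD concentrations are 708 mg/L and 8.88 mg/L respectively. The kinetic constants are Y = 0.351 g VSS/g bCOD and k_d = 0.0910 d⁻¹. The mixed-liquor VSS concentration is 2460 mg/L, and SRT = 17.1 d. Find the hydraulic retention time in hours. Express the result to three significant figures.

τ ≈ 16.0 h

Rearranging the biomass balance for a CMAS with decay, V = Y·Q·ΔS·θ_c / [X·(1+k_d θ_c)] = 0.351 × 38000 × (708 − 8.88) × 17.1 / [2460 × (1 + 0.0910 × 17.1)] = 1.59×10^8 / 6288 = 25359 m³.
HRT = V/Q = 25359 m³ / 38000 m³·d⁻¹ = 0.6673 d × 24 = 16.02 h.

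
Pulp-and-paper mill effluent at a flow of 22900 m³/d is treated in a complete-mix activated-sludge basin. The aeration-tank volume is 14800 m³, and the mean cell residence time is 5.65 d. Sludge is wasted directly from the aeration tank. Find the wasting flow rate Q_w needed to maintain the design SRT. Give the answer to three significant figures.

Wasting from the aeration tank: Q_w = V / θ_c = 14800 / 5.65 = 2619 m³/d.

Q_w ≈ 2620 m³/d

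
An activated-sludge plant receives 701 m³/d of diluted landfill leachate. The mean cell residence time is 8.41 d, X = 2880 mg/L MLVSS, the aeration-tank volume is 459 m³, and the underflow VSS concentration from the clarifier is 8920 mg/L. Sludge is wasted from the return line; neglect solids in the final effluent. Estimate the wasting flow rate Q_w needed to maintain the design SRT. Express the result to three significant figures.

Q_w = (V·X)/(θ_c X_r) = 459.0 × 2880 / (8.41 × 8920) = 17.62 m³/d.

Q_w ≈ 17.6 m³/d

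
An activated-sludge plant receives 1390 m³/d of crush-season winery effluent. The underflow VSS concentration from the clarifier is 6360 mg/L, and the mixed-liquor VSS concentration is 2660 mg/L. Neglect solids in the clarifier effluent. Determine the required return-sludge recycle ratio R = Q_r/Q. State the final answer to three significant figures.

Solids balance on the clarifier gives (1+R)X = R·X_r, so R = X/(X_r − X) = 2660 / (6360 − 2660) = 0.7189.

R ≈ 0.719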